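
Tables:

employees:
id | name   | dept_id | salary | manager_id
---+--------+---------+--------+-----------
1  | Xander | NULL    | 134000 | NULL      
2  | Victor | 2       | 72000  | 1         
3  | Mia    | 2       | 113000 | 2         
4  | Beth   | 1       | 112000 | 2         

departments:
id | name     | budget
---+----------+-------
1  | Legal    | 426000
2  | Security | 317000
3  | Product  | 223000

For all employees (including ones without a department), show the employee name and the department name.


LEFT JOIN keeps every row from employees (the left table); where dept_id has no match in departments, the department columns become NULL. Walk through each employee:
  - employee 1 (Xander): dept_id=NULL, no match -> kept with NULL
  - employee 2 (Victor): dept_id=2 -> matches Security
  - employee 3 (Mia): dept_id=2 -> matches Security
  - employee 4 (Beth): dept_id=1 -> matches Legal
All 4 rows appear; 1 has NULL department.

SQL:
SELECT a.name, b.name AS department
FROM employees a
LEFT JOIN departments b ON a.dept_id = b.id

Result:
name   | department
-------+-----------
Xander | NULL      
Victor | Security  
Mia    | Security  
Beth   | Legal     


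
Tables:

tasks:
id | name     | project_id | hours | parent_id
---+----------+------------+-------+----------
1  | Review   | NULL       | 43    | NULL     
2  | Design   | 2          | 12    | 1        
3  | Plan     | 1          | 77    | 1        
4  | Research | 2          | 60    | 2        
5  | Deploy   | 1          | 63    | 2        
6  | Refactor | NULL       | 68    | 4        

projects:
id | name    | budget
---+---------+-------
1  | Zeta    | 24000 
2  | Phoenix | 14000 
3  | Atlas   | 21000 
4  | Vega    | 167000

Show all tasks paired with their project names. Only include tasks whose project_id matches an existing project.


INNER JOIN keeps only tasks rows whose project_id matches an id in projects. Walk through each task:
  - task 1 (Review): project_id=NULL, no match -> dropped
  - task 2 (Design): project_id=2 -> matches Phoenix
  - task 3 (Plan): project_id=1 -> matches Zeta
  - task 4 (Research): project_id=2 -> matches Phoenix
  - task 5 (Deploy): project_id=1 -> matches Zeta
  - task 6 (Refactor): project_id=NULL, no match -> dropped
So 2 of 6 rows are dropped.

SQL:
SELECT a.name, b.name AS project
FROM tasks a
INNER JOIN projects b ON a.project_id = b.id

Result:
name     | project
---------+--------
Design   | Phoenix
Plan     | Zeta   
Research | Phoenix
Deploy   | Zeta   


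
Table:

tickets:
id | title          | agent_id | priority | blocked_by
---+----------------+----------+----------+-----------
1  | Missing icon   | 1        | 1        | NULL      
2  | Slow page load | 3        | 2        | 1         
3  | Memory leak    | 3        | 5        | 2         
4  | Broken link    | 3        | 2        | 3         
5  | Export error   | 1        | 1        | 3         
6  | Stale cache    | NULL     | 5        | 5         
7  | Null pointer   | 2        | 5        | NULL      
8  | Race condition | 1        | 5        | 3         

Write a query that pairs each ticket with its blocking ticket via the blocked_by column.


This is a self-join: tickets is joined to a second copy of itself, matching each row's blocked_by to another row's id. Use LEFT JOIN so rows with blocked_by=NULL are kept.
  - ticket 1 (Missing icon): blocked_by=NULL -> NULL
  - ticket 2 (Slow page load): blocked_by=1 -> Missing icon
  - ticket 3 (Memory leak): blocked_by=2 -> Slow page load
  - ticket 4 (Broken link): blocked_by=3 -> Memory leak
  - ticket 5 (Export error): blocked_by=3 -> Memory leak
  - ticket 6 (Stale cache): blocked_by=5 -> Export error
  - ticket 7 (Null pointer): blocked_by=NULL -> NULL
  - ticket 8 (Race condition): blocked_by=3 -> Memory leak

SQL:
SELECT a.title AS item, b.title AS blocked_by
FROM tickets a
LEFT JOIN tickets b ON a.blocked_by = b.id

Result:
item           | blocked_by    
---------------+---------------
Missing icon   | NULL          
Slow page load | Missing icon  
Memory leak    | Slow page load
Broken link    | Memory leak   
Export error   | Memory leak   
Stale cache    | Export error  
Null pointer   | NULL          
Race condition | Memory leak   


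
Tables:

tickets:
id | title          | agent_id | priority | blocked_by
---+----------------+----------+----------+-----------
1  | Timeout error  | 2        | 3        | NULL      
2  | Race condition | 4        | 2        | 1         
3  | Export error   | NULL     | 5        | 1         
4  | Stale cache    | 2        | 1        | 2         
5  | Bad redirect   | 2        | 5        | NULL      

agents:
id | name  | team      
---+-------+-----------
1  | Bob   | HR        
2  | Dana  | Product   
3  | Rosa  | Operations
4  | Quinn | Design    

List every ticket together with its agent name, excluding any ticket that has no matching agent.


INNER JOIN keeps only tickets rows whose agent_id matches an id in agents. Walk through each ticket:
  - ticket 1 (Timeout error): agent_id=2 -> matches Dana
  - ticket 2 (Race condition): agent_id=4 -> matches Quinn
  - ticket 3 (Export error): agent_id=NULL, no match -> dropped
  - ticket 4 (Stale cache): agent_id=2 -> matches Dana
  - ticket 5 (Bad redirect): agent_id=2 -> matches Dana
So 1 of 5 rows is dropped.

SQL:
SELECT a.title, b.name AS agent
FROM tickets a
INNER JOIN agents b ON a.agent_id = b.id

Result:
title          | agent
---------------+------
Timeout error  | Dana 
Race condition | Quinn
Stale cache    | Dana 
Bad redirect   | Dana 


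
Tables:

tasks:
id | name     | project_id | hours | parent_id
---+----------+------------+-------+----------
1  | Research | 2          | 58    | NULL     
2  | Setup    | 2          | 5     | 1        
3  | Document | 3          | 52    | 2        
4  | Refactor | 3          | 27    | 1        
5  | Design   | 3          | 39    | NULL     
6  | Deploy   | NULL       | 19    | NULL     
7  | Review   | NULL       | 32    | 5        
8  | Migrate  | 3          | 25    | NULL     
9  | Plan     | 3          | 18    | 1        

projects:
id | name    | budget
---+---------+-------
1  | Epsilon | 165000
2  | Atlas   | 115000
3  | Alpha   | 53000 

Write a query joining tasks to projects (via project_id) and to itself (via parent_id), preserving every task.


Two LEFT JOINs from the same base table tasks: one to projects via project_id, one to tasks itself via parent_id. Both are LEFT so every task is preserved.
Match against projects:
  - task 1 (Research): project_id=2 -> matches Atlas
  - task 2 (Setup): project_id=2 -> matches Atlas
  - task 3 (Document): project_id=3 -> matches Alpha
  - task 4 (Refactor): project_id=3 -> matches Alpha
  - task 5 (Design): project_id=3 -> matches Alpha
  - task 6 (Deploy): project_id=NULL, no match -> kept with NULL
  - task 7 (Review): project_id=NULL, no match -> kept with NULL
  - task 8 (Migrate): project_id=3 -> matches Alpha
  - task 9 (Plan): project_id=3 -> matches Alpha
Match against tasks (self):
  - task 1 (Research): parent_id=NULL -> NULL
  - task 2 (Setup): parent_id=1 -> Research
  - task 3 (Document): parent_id=2 -> Setup
  - task 4 (Refactor): parent_id=1 -> Research
  - task 5 (Design): parent_id=NULL -> NULL
  - task 6 (Deploy): parent_id=NULL -> NULL
  - task 7 (Review): parent_id=5 -> Design
  - task 8 (Migrate): parent_id=NULL -> NULL
  - task 9 (Plan): parent_id=1 -> Research

SQL:
SELECT a.name, b.name AS project, c.name AS parent
FROM tasks a
LEFT JOIN projects b ON a.project_id = b.id
LEFT JOIN tasks c ON a.parent_id = c.id

Result:
name     | project | parent  
---------+---------+---------
Research | Atlas   | NULL    
Setup    | Atlas   | Research
Document | Alpha   | Setup   
Refactor | Alpha   | Research
Design   | Alpha   | NULL    
Deploy   | NULL    | NULL    
Review   | NULL    | Design  
Migrate  | Alpha   | NULL    
Plan     | Alpha   | Research


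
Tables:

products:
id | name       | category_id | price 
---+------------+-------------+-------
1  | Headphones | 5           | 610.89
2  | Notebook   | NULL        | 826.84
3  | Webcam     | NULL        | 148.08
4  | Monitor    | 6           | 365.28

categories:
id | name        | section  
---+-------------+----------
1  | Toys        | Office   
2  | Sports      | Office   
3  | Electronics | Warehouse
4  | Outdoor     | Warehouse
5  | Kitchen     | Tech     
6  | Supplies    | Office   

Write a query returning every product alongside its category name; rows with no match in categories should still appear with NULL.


LEFT JOIN keeps every row from products (the left table); where category_id has no match in categories, the category columns become NULL. Walk through each product:
  - product 1 (Headphones): category_id=5 -> matches Kitchen
  - product 2 (Notebook): category_id=NULL, no match -> kept with NULL
  - product 3 (Webcam): category_id=NULL, no match -> kept with NULL
  - product 4 (Monitor): category_id=6 -> matches Supplies
All 4 rows appear; 2 have NULL category.

SQL:
SELECT a.name, b.name AS category
FROM products a
LEFT JOIN categories b ON a.category_id = b.id

Result:
name       | category
-----------+---------
Headphones | Kitchen 
Notebook   | NULL    
Webcam     | NULL    
Monitor    | Supplies


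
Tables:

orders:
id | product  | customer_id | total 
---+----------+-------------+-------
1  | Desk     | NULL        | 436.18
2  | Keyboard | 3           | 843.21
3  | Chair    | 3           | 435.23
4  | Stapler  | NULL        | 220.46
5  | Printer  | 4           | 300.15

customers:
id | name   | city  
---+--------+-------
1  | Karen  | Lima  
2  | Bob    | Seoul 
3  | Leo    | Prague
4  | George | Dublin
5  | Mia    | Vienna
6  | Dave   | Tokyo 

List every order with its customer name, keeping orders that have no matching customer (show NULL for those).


LEFT JOIN keeps every row from orders (the left table); where customer_id has no match in customers, the customer columns become NULL. Walk through each order:
  - order 1 (Desk): customer_id=NULL, no match -> kept with NULL
  - order 2 (Keyboard): customer_id=3 -> matches Leo
  - order 3 (Chair): customer_id=3 -> matches Leo
  - order 4 (Stapler): customer_id=NULL, no match -> kept with NULL
  - order 5 (Printer): customer_id=4 -> matches George
All 5 rows appear; 2 have NULL customer.

SQL:
SELECT a.product, b.name AS customer
FROM orders a
LEFT JOIN customers b ON a.customer_id = b.id

Result:
product  | customer
---------+---------
Desk     | NULL    
Keyboard | Leo     
Chair    | Leo     
Stapler  | NULL    
Printer  | George  


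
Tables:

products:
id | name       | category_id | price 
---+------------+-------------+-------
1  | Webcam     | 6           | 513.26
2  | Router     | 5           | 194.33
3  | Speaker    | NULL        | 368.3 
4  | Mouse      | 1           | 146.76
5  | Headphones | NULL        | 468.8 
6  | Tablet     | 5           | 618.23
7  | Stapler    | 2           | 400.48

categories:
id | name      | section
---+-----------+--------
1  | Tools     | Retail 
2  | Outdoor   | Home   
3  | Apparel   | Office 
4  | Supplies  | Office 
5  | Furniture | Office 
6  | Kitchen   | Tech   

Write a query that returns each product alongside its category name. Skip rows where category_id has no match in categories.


INNER JOIN keeps only products rows whose category_id matches an id in categories. Walk through each product:
  - product 1 (Webcam): category_id=6 -> matches Kitchen
  - product 2 (Router): category_id=5 -> matches Furniture
  - product 3 (Speaker): category_id=NULL, no match -> dropped
  - product 4 (Mouse): category_id=1 -> matches Tools
  - product 5 (Headphones): category_id=NULL, no match -> dropped
  - product 6 (Tablet): category_id=5 -> matches Furniture
  - product 7 (Stapler): category_id=2 -> matches Outdoor
So 2 of 7 rows are dropped.

SQL:
SELECT a.name, b.name AS category
FROM products a
INNER JOIN categories b ON a.category_id = b.id

Result:
name    | category 
--------+----------
Webcam  | Kitchen  
Router  | Furniture
Mouse   | Tools    
Tablet  | Furniture
Stapler | Outdoor  


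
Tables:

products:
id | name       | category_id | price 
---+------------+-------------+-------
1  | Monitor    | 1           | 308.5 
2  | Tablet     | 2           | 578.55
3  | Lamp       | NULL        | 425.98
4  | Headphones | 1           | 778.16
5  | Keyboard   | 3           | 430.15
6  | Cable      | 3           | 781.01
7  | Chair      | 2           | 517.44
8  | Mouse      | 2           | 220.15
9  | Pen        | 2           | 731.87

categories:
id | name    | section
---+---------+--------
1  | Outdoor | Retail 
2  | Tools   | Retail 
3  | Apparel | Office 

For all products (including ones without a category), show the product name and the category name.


LEFT JOIN keeps every row from products (the left table); where category_id has no match in categories, the category columns become NULL. Walk through each product:
  - product 1 (Monitor): category_id=1 -> matches Outdoor
  - product 2 (Tablet): category_id=2 -> matches Tools
  - product 3 (Lamp): category_id=NULL, no match -> kept with NULL
  - product 4 (Headphones): category_id=1 -> matches Outdoor
  - product 5 (Keyboard): category_id=3 -> matches Apparel
  - product 6 (Cable): category_id=3 -> matches Apparel
  - product 7 (Chair): category_id=2 -> matches Tools
  - product 8 (Mouse): category_id=2 -> matches Tools
  - product 9 (Pen): category_id=2 -> matches Tools
All 9 rows appear; 1 has NULL category.

SQL:
SELECT a.name, b.name AS category
FROM products a
LEFT JOIN categories b ON a.category_id = b.id

Result:
name       | category
-----------+---------
Monitor    | Outdoor 
Tablet     | Tools   
Lamp       | NULL    
Headphones | Outdoor 
Keyboard   | Apparel 
Cable      | Apparel 
Chair      | Tools   
Mouse      | Tools   
Pen        | Tools   


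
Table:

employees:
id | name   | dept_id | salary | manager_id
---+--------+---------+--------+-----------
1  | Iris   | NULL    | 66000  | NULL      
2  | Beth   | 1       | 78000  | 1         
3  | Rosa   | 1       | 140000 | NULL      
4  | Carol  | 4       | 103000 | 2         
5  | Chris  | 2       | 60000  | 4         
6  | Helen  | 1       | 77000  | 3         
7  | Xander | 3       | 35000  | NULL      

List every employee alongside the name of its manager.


This is a self-join: employees is joined to a second copy of itself, matching each row's manager_id to another row's id. Use LEFT JOIN so rows with manager_id=NULL are kept.
  - employee 1 (Iris): manager_id=NULL -> NULL
  - employee 2 (Beth): manager_id=1 -> Iris
  - employee 3 (Rosa): manager_id=NULL -> NULL
  - employee 4 (Carol): manager_id=2 -> Beth
  - employee 5 (Chris): manager_id=4 -> Carol
  - employee 6 (Helen): manager_id=3 -> Rosa
  - employee 7 (Xander): manager_id=NULL -> NULL

SQL:
SELECT a.name AS item, b.name AS manager
FROM employees a
LEFT JOIN employees b ON a.manager_id = b.id

Result:
item   | manager
-------+--------
Iris   | NULL   
Beth   | Iris   
Rosa   | NULL   
Carol  | Beth   
Chris  | Carol  
Helen  | Rosa   
Xander | NULL   


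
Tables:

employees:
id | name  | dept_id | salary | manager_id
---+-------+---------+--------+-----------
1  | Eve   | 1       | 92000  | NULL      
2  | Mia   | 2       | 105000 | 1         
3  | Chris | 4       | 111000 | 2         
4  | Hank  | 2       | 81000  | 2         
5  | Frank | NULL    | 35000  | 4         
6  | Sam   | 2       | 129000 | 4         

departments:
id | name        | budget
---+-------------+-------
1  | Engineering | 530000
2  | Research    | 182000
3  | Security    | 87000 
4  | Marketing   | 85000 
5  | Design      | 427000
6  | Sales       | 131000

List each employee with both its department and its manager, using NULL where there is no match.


Two LEFT JOINs from the same base table employees: one to departments via dept_id, one to employees itself via manager_id. Both are LEFT so every employee is preserved.
Match against departments:
  - employee 1 (Eve): dept_id=1 -> matches Engineering
  - employee 2 (Mia): dept_id=2 -> matches Research
  - employee 3 (Chris): dept_id=4 -> matches Marketing
  - employee 4 (Hank): dept_id=2 -> matches Research
  - employee 5 (Frank): dept_id=NULL, no match -> kept with NULL
  - employee 6 (Sam): dept_id=2 -> matches Research
Match against employees (self):
  - employee 1 (Eve): manager_id=NULL -> NULL
  - employee 2 (Mia): manager_id=1 -> Eve
  - employee 3 (Chris): manager_id=2 -> Mia
  - employee 4 (Hank): manager_id=2 -> Mia
  - employee 5 (Frank): manager_id=4 -> Hank
  - employee 6 (Sam): manager_id=4 -> Hank

SQL:
SELECT a.name, b.name AS department, c.name AS manager
FROM employees a
LEFT JOIN departments b ON a.dept_id = b.id
LEFT JOIN employees c ON a.manager_id = c.id

Result:
name  | department  | manager
------+-------------+--------
Eve   | Engineering | NULL   
Mia   | Research    | Eve    
Chris | Marketing   | Mia    
Hank  | Research    | Mia    
Frank | NULL        | Hank   
Sam   | Research    | Hank   


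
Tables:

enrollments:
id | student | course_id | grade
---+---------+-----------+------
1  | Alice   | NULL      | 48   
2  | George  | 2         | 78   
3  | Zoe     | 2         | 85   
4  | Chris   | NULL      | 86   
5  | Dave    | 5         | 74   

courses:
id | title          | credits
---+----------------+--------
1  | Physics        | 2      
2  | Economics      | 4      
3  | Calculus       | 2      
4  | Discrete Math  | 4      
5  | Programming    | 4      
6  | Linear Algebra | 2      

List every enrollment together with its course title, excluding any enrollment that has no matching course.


INNER JOIN keeps only enrollments rows whose course_id matches an id in courses. Walk through each enrollment:
  - enrollment 1 (Alice): course_id=NULL, no match -> dropped
  - enrollment 2 (George): course_id=2 -> matches Economics
  - enrollment 3 (Zoe): course_id=2 -> matches Economics
  - enrollment 4 (Chris): course_id=NULL, no match -> dropped
  - enrollment 5 (Dave): course_id=5 -> matches Programming
So 2 of 5 rows are dropped.

SQL:
SELECT a.student, b.title AS course
FROM enrollments a
INNER JOIN courses b ON a.course_id = b.id

Result:
student | course     
--------+------------
George  | Economics  
Zoe     | Economics  
Dave    | Programming


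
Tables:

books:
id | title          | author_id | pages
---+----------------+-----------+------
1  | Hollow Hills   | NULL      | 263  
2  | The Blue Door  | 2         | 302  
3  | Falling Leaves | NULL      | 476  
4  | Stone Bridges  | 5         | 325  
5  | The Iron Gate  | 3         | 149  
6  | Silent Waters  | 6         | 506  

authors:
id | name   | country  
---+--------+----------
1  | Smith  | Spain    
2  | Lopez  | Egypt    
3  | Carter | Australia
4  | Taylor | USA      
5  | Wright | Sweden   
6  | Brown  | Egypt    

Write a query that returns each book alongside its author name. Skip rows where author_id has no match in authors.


INNER JOIN keeps only books rows whose author_id matches an id in authors. Walk through each book:
  - book 1 (Hollow Hills): author_id=NULL, no match -> dropped
  - book 2 (The Blue Door): author_id=2 -> matches Lopez
  - book 3 (Falling Leaves): author_id=NULL, no match -> dropped
  - book 4 (Stone Bridges): author_id=5 -> matches Wright
  - book 5 (The Iron Gate): author_id=3 -> matches Carter
  - book 6 (Silent Waters): author_id=6 -> matches Brown
So 2 of 6 rows are dropped.

SQL:
SELECT a.title, b.name AS author
FROM books a
INNER JOIN authors b ON a.author_id = b.id

Result:
title         | author
--------------+-------
The Blue Door | Lopez 
Stone Bridges | Wright
The Iron Gate | Carter
Silent Waters | Brown 


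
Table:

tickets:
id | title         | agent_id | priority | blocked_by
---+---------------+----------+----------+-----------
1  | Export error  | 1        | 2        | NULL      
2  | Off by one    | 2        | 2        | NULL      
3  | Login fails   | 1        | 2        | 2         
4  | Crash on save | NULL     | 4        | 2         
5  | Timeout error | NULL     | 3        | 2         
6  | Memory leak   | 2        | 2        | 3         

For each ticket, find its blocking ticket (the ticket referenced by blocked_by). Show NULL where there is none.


This is a self-join: tickets is joined to a second copy of itself, matching each row's blocked_by to another row's id. Use LEFT JOIN so rows with blocked_by=NULL are kept.
  - ticket 1 (Export error): blocked_by=NULL -> NULL
  - ticket 2 (Off by one): blocked_by=NULL -> NULL
  - ticket 3 (Login fails): blocked_by=2 -> Off by one
  - ticket 4 (Crash on save): blocked_by=2 -> Off by one
  - ticket 5 (Timeout error): blocked_by=2 -> Off by one
  - ticket 6 (Memory leak): blocked_by=3 -> Login fails

SQL:
SELECT a.title AS item, b.title AS blocked_by
FROM tickets a
LEFT JOIN tickets b ON a.blocked_by = b.id

Result:
item          | blocked_by 
--------------+------------
Export error  | NULL       
Off by one    | NULL       
Login fails   | Off by one 
Crash on save | Off by one 
Timeout error | Off by one 
Memory leak   | Login fails


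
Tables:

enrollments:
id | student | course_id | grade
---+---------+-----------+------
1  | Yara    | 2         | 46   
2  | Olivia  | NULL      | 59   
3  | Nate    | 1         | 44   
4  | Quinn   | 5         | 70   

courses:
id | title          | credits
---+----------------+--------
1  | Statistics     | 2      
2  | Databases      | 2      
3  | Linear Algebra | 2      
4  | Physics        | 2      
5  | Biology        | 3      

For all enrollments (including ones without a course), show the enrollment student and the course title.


LEFT JOIN keeps every row from enrollments (the left table); where course_id has no match in courses, the course columns become NULL. Walk through each enrollment:
  - enrollment 1 (Yara): course_id=2 -> matches Databases
  - enrollment 2 (Olivia): course_id=NULL, no match -> kept with NULL
  - enrollment 3 (Nate): course_id=1 -> matches Statistics
  - enrollment 4 (Quinn): course_id=5 -> matches Biology
All 4 rows appear; 1 has NULL course.

SQL:
SELECT a.student, b.title AS course
FROM enrollments a
LEFT JOIN courses b ON a.course_id = b.id

Result:
student | course    
--------+-----------
Yara    | Databases 
Olivia  | NULL      
Nate    | Statistics
Quinn   | Biology   


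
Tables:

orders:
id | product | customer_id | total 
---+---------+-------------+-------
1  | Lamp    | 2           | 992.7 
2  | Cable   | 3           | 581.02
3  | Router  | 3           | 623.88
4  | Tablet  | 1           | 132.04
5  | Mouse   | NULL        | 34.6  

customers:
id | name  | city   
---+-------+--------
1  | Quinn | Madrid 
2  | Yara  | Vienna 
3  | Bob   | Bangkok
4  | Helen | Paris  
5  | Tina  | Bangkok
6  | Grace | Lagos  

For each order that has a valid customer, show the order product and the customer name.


INNER JOIN keeps only orders rows whose customer_id matches an id in customers. Walk through each order:
  - order 1 (Lamp): customer_id=2 -> matches Yara
  - order 2 (Cable): customer_id=3 -> matches Bob
  - order 3 (Router): customer_id=3 -> matches Bob
  - order 4 (Tablet): customer_id=1 -> matches Quinn
  - order 5 (Mouse): customer_id=NULL, no match -> dropped
So 1 of 5 rows is dropped.

SQL:
SELECT a.product, b.name AS customer
FROM orders a
INNER JOIN customers b ON a.customer_id = b.id

Result:
product | customer
--------+---------
Lamp    | Yara    
Cable   | Bob     
Router  | Bob     
Tablet  | Quinn   


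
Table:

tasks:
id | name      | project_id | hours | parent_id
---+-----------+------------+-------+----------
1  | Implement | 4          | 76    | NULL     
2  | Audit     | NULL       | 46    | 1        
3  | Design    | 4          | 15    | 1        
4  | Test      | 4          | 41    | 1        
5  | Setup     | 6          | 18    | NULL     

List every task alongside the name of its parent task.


This is a self-join: tasks is joined to a second copy of itself, matching each row's parent_id to another row's id. Use LEFT JOIN so rows with parent_id=NULL are kept.
  - task 1 (Implement): parent_id=NULL -> NULL
  - task 2 (Audit): parent_id=1 -> Implement
  - task 3 (Design): parent_id=1 -> Implement
  - task 4 (Test): parent_id=1 -> Implement
  - task 5 (Setup): parent_id=NULL -> NULL

SQL:
SELECT a.name AS item, b.name AS parent
FROM tasks a
LEFT JOIN tasks b ON a.parent_id = b.id

Result:
item      | parent   
----------+----------
Implement | NULL     
Audit     | Implement
Design    | Implement
Test      | Implement
Setup     | NULL     


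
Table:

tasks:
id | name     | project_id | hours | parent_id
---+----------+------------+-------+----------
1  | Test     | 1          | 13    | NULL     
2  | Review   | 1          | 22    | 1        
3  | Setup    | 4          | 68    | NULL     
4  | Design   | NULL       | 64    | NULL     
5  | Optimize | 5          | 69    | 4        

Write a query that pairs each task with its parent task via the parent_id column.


This is a self-join: tasks is joined to a second copy of itself, matching each row's parent_id to another row's id. Use LEFT JOIN so rows with parent_id=NULL are kept.
  - task 1 (Test): parent_id=NULL -> NULL
  - task 2 (Review): parent_id=1 -> Test
  - task 3 (Setup): parent_id=NULL -> NULL
  - task 4 (Design): parent_id=NULL -> NULL
  - task 5 (Optimize): parent_id=4 -> Design

SQL:
SELECT a.name AS item, b.name AS parent
FROM tasks a
LEFT JOIN tasks b ON a.parent_id = b.id

Result:
item     | parent
---------+-------
Test     | NULL  
Review   | Test  
Setup    | NULL  
Design   | NULL  
Optimize | Design


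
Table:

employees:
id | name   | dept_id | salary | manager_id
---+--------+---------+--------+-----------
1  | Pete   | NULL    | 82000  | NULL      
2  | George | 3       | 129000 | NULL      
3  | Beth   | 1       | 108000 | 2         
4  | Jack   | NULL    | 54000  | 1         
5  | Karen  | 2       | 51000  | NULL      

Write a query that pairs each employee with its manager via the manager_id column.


This is a self-join: employees is joined to a second copy of itself, matching each row's manager_id to another row's id. Use LEFT JOIN so rows with manager_id=NULL are kept.
  - employee 1 (Pete): manager_id=NULL -> NULL
  - employee 2 (George): manager_id=NULL -> NULL
  - employee 3 (Beth): manager_id=2 -> George
  - employee 4 (Jack): manager_id=1 -> Pete
  - employee 5 (Karen): manager_id=NULL -> NULL

SQL:
SELECT a.name AS item, b.name AS manager
FROM employees a
LEFT JOIN employees b ON a.manager_id = b.id

Result:
item   | manager
-------+--------
Pete   | NULL   
George | NULL   
Beth   | George 
Jack   | Pete   
Karen  | NULL   


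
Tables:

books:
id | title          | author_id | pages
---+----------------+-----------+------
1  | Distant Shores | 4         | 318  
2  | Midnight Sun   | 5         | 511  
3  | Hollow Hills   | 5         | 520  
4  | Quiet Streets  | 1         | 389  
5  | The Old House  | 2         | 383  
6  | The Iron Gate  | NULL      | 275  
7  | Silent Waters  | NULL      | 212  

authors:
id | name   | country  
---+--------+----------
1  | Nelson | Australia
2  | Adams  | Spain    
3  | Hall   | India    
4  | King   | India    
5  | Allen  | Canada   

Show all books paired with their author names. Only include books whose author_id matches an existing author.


INNER JOIN keeps only books rows whose author_id matches an id in authors. Walk through each book:
  - book 1 (Distant Shores): author_id=4 -> matches King
  - book 2 (Midnight Sun): author_id=5 -> matches Allen
  - book 3 (Hollow Hills): author_id=5 -> matches Allen
  - book 4 (Quiet Streets): author_id=1 -> matches Nelson
  - book 5 (The Old House): author_id=2 -> matches Adams
  - book 6 (The Iron Gate): author_id=NULL, no match -> dropped
  - book 7 (Silent Waters): author_id=NULL, no match -> dropped
So 2 of 7 rows are dropped.

SQL:
SELECT a.title, b.name AS author
FROM books a
INNER JOIN authors b ON a.author_id = b.id

Result:
title          | author
---------------+-------
Distant Shores | King  
Midnight Sun   | Allen 
Hollow Hills   | Allen 
Quiet Streets  | Nelson
The Old House  | Adams 


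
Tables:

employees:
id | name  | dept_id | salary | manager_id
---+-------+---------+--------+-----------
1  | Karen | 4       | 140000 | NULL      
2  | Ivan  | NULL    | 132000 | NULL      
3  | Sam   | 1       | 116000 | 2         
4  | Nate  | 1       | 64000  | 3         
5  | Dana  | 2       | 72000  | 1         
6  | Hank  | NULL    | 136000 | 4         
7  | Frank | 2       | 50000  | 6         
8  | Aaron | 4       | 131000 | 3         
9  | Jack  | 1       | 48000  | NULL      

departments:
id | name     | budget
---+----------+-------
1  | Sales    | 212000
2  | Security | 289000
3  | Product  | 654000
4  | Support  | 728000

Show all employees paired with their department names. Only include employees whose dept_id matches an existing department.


INNER JOIN keeps only employees rows whose dept_id matches an id in departments. Walk through each employee:
  - employee 1 (Karen): dept_id=4 -> matches Support
  - employee 2 (Ivan): dept_id=NULL, no match -> dropped
  - employee 3 (Sam): dept_id=1 -> matches Sales
  - employee 4 (Nate): dept_id=1 -> matches Sales
  - employee 5 (Dana): dept_id=2 -> matches Security
  - employee 6 (Hank): dept_id=NULL, no match -> dropped
  - employee 7 (Frank): dept_id=2 -> matches Security
  - employee 8 (Aaron): dept_id=4 -> matches Support
  - employee 9 (Jack): dept_id=1 -> matches Sales
So 2 of 9 rows are dropped.

SQL:
SELECT a.name, b.name AS department
FROM employees a
INNER JOIN departments b ON a.dept_id = b.id

Result:
name  | department
------+-----------
Karen | Support   
Sam   | Sales     
Nate  | Sales     
Dana  | Security  
Frank | Security  
Aaron | Support   
Jack  | Sales     


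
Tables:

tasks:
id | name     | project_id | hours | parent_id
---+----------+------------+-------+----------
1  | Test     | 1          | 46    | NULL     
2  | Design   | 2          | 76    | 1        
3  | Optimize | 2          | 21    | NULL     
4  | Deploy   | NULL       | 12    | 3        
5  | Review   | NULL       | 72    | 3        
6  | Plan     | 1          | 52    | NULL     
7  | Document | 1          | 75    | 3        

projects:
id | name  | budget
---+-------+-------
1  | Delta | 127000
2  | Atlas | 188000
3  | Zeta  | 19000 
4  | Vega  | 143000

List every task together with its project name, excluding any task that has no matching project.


INNER JOIN keeps only tasks rows whose project_id matches an id in projects. Walk through each task:
  - task 1 (Test): project_id=1 -> matches Delta
  - task 2 (Design): project_id=2 -> matches Atlas
  - task 3 (Optimize): project_id=2 -> matches Atlas
  - task 4 (Deploy): project_id=NULL, no match -> dropped
  - task 5 (Review): project_id=NULL, no match -> dropped
  - task 6 (Plan): project_id=1 -> matches Delta
  - task 7 (Document): project_id=1 -> matches Delta
So 2 of 7 rows are dropped.

SQL:
SELECT a.name, b.name AS project
FROM tasks a
INNER JOIN projects b ON a.project_id = b.id

Result:
name     | project
---------+--------
Test     | Delta  
Design   | Atlas  
Optimize | Atlas  
Plan     | Delta  
Document | Delta  


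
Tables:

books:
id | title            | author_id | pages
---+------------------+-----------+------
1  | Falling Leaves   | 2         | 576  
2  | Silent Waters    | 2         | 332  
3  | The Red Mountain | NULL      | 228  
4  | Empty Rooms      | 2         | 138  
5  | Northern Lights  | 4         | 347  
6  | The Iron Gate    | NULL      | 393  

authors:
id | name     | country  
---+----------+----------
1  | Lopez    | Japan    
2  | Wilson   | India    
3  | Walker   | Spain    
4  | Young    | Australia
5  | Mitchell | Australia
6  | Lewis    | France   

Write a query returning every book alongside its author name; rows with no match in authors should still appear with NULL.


LEFT JOIN keeps every row from books (the left table); where author_id has no match in authors, the author columns become NULL. Walk through each book:
  - book 1 (Falling Leaves): author_id=2 -> matches Wilson
  - book 2 (Silent Waters): author_id=2 -> matches Wilson
  - book 3 (The Red Mountain): author_id=NULL, no match -> kept with NULL
  - book 4 (Empty Rooms): author_id=2 -> matches Wilson
  - book 5 (Northern Lights): author_id=4 -> matches Young
  - book 6 (The Iron Gate): author_id=NULL, no match -> kept with NULL
All 6 rows appear; 2 have NULL author.

SQL:
SELECT a.title, b.name AS author
FROM books a
LEFT JOIN authors b ON a.author_id = b.id

Result:
title            | author
-----------------+-------
Falling Leaves   | Wilson
Silent Waters    | Wilson
The Red Mountain | NULL  
Empty Rooms      | Wilson
Northern Lights  | Young 
The Iron Gate    | NULL  


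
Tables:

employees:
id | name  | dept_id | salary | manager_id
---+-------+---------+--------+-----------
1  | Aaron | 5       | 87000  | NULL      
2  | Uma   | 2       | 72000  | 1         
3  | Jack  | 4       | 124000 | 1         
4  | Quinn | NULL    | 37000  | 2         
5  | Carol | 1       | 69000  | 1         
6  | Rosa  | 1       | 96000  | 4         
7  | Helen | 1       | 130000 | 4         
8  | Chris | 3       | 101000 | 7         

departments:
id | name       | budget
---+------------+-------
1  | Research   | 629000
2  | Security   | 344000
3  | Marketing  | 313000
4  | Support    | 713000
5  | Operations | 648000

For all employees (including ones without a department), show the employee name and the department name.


LEFT JOIN keeps every row from employees (the left table); where dept_id has no match in departments, the department columns become NULL. Walk through each employee:
  - employee 1 (Aaron): dept_id=5 -> matches Operations
  - employee 2 (Uma): dept_id=2 -> matches Security
  - employee 3 (Jack): dept_id=4 -> matches Support
  - employee 4 (Quinn): dept_id=NULL, no match -> kept with NULL
  - employee 5 (Carol): dept_id=1 -> matches Research
  - employee 6 (Rosa): dept_id=1 -> matches Research
  - employee 7 (Helen): dept_id=1 -> matches Research
  - employee 8 (Chris): dept_id=3 -> matches Marketing
All 8 rows appear; 1 has NULL department.

SQL:
SELECT a.name, b.name AS department
FROM employees a
LEFT JOIN departments b ON a.dept_id = b.id

Result:
name  | department
------+-----------
Aaron | Operations
Uma   | Security  
Jack  | Support   
Quinn | NULL      
Carol | Research  
Rosa  | Research  
Helen | Research  
Chris | Marketing 


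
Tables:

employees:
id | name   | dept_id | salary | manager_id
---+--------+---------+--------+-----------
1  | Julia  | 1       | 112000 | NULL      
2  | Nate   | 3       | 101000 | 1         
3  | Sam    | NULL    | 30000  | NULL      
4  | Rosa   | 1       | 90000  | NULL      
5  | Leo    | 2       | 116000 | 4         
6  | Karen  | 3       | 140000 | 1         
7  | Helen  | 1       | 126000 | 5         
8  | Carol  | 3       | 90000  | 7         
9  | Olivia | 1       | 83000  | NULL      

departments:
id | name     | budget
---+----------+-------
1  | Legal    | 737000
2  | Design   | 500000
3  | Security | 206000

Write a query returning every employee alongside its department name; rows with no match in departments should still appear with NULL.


LEFT JOIN keeps every row from employees (the left table); where dept_id has no match in departments, the department columns become NULL. Walk through each employee:
  - employee 1 (Julia): dept_id=1 -> matches Legal
  - employee 2 (Nate): dept_id=3 -> matches Security
  - employee 3 (Sam): dept_id=NULL, no match -> kept with NULL
  - employee 4 (Rosa): dept_id=1 -> matches Legal
  - employee 5 (Leo): dept_id=2 -> matches Design
  - employee 6 (Karen): dept_id=3 -> matches Security
  - employee 7 (Helen): dept_id=1 -> matches Legal
  - employee 8 (Carol): dept_id=3 -> matches Security
  - employee 9 (Olivia): dept_id=1 -> matches Legal
All 9 rows appear; 1 has NULL department.

SQL:
SELECT a.name, b.name AS department
FROM employees a
LEFT JOIN departments b ON a.dept_id = b.id

Result:
name   | department
-------+-----------
Julia  | Legal     
Nate   | Security  
Sam    | NULL      
Rosa   | Legal     
Leo    | Design    
Karen  | Security  
Helen  | Legal     
Carol  | Security  
Olivia | Legal     


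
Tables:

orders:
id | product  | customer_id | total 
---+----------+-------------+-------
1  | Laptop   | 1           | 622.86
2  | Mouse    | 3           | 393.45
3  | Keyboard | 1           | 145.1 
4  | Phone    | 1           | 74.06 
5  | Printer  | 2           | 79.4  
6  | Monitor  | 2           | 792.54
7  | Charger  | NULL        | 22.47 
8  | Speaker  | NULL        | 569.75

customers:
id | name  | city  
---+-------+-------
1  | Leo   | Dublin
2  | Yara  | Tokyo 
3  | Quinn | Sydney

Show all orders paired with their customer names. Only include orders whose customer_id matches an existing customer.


INNER JOIN keeps only orders rows whose customer_id matches an id in customers. Walk through each order:
  - order 1 (Laptop): customer_id=1 -> matches Leo
  - order 2 (Mouse): customer_id=3 -> matches Quinn
  - order 3 (Keyboard): customer_id=1 -> matches Leo
  - order 4 (Phone): customer_id=1 -> matches Leo
  - order 5 (Printer): customer_id=2 -> matches Yara
  - order 6 (Monitor): customer_id=2 -> matches Yara
  - order 7 (Charger): customer_id=NULL, no match -> dropped
  - order 8 (Speaker): customer_id=NULL, no match -> dropped
So 2 of 8 rows are dropped.

SQL:
SELECT a.product, b.name AS customer
FROM orders a
INNER JOIN customers b ON a.customer_id = b.id

Result:
product  | customer
---------+---------
Laptop   | Leo     
Mouse    | Quinn   
Keyboard | Leo     
Phone    | Leo     
Printer  | Yara    
Monitor  | Yara    


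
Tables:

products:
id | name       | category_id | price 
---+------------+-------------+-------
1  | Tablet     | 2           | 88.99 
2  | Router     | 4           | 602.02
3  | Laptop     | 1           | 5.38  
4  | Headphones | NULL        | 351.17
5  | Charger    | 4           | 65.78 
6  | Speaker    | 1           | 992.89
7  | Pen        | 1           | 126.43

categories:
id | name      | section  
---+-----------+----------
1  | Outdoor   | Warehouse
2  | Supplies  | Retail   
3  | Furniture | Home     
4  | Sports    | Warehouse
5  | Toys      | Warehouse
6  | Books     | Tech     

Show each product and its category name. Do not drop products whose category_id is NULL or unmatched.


LEFT JOIN keeps every row from products (the left table); where category_id has no match in categories, the category columns become NULL. Walk through each product:
  - product 1 (Tablet): category_id=2 -> matches Supplies
  - product 2 (Router): category_id=4 -> matches Sports
  - product 3 (Laptop): category_id=1 -> matches Outdoor
  - product 4 (Headphones): category_id=NULL, no match -> kept with NULL
  - product 5 (Charger): category_id=4 -> matches Sports
  - product 6 (Speaker): category_id=1 -> matches Outdoor
  - product 7 (Pen): category_id=1 -> matches Outdoor
All 7 rows appear; 1 has NULL category.

SQL:
SELECT a.name, b.name AS category
FROM products a
LEFT JOIN categories b ON a.category_id = b.id

Result:
name       | category
-----------+---------
Tablet     | Supplies
Router     | Sports  
Laptop     | Outdoor 
Headphones | NULL    
Charger    | Sports  
Speaker    | Outdoor 
Pen        | Outdoor 


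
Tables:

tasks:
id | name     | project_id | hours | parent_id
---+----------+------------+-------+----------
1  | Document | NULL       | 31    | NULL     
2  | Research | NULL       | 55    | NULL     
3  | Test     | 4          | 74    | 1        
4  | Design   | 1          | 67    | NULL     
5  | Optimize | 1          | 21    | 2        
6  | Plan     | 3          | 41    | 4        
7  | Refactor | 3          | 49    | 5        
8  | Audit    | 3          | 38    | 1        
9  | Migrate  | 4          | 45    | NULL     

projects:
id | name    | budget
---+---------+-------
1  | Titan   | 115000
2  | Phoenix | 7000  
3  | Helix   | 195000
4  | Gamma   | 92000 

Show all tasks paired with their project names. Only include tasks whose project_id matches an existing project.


INNER JOIN keeps only tasks rows whose project_id matches an id in projects. Walk through each task:
  - task 1 (Document): project_id=NULL, no match -> dropped
  - task 2 (Research): project_id=NULL, no match -> dropped
  - task 3 (Test): project_id=4 -> matches Gamma
  - task 4 (Design): project_id=1 -> matches Titan
  - task 5 (Optimize): project_id=1 -> matches Titan
  - task 6 (Plan): project_id=3 -> matches Helix
  - task 7 (Refactor): project_id=3 -> matches Helix
  - task 8 (Audit): project_id=3 -> matches Helix
  - task 9 (Migrate): project_id=4 -> matches Gamma
So 2 of 9 rows are dropped.

SQL:
SELECT a.name, b.name AS project
FROM tasks a
INNER JOIN projects b ON a.project_id = b.id

Result:
name     | project
---------+--------
Test     | Gamma  
Design   | Titan  
Optimize | Titan  
Plan     | Helix  
Refactor | Helix  
Audit    | Helix  
Migrate  | Gamma  
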